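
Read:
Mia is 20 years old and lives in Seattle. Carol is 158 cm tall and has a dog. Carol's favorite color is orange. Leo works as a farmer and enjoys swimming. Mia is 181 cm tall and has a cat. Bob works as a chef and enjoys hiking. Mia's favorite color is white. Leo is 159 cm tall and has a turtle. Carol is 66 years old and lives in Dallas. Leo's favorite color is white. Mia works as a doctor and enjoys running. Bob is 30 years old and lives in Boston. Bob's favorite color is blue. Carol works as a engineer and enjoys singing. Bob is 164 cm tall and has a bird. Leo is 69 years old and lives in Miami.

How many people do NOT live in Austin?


Not in Austin: 4

4


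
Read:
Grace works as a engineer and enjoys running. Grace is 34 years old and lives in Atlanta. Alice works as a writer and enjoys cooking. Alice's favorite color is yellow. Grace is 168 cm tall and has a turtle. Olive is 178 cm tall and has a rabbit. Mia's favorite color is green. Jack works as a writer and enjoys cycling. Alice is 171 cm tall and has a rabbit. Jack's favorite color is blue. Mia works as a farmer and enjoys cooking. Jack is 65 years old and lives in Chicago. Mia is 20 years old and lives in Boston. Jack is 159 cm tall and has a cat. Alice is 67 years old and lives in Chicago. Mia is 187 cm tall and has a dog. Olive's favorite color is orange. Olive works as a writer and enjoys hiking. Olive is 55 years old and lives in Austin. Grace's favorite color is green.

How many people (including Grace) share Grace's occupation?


Grace is a engineer. Count = 1

1


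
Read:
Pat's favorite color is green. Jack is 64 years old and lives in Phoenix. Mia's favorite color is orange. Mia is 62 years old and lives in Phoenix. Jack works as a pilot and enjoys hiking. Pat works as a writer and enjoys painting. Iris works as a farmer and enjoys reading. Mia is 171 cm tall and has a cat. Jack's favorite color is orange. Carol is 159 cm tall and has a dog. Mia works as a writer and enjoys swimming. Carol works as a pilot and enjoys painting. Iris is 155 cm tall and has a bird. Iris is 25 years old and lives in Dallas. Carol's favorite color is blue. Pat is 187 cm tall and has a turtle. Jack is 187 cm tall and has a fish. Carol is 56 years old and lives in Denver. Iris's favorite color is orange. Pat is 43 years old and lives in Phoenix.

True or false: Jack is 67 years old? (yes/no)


Jack is actually 64. no

no


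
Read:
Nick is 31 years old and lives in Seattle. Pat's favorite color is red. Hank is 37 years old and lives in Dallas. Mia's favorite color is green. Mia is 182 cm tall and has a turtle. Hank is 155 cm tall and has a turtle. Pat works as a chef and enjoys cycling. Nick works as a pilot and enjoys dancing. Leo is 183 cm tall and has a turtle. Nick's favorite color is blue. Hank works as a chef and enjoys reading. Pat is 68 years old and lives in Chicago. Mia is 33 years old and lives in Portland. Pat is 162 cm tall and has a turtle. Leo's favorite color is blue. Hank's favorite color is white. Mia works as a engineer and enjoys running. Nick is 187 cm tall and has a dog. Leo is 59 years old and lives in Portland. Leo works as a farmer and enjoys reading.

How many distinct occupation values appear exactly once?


Unique occupation values: 3

3


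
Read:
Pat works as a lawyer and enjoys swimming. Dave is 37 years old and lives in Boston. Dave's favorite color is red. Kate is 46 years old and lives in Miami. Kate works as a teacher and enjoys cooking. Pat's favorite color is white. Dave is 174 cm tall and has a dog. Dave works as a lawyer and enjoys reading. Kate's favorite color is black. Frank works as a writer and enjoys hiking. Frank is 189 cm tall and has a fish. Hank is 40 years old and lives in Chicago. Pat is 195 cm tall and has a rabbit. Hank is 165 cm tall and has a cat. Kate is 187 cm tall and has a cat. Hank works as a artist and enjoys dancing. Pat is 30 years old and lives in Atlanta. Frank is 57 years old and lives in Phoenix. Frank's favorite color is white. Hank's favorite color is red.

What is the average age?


Sum=210, n=5, avg=42

42


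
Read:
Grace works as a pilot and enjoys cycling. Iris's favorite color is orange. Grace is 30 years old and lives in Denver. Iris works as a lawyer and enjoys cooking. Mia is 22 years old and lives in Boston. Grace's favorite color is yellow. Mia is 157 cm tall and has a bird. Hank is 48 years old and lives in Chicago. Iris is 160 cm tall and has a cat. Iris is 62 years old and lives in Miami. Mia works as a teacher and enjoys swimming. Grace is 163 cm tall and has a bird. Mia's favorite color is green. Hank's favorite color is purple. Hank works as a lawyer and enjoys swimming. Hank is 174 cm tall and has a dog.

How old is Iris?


Iris is 62 years old

62


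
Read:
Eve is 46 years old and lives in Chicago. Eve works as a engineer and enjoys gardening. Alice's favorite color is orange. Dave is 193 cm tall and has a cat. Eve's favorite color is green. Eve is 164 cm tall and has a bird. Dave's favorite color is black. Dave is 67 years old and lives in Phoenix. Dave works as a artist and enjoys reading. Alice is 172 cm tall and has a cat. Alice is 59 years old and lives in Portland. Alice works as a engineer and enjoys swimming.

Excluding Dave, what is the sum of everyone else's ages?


Sum (excluding Dave): 105

105


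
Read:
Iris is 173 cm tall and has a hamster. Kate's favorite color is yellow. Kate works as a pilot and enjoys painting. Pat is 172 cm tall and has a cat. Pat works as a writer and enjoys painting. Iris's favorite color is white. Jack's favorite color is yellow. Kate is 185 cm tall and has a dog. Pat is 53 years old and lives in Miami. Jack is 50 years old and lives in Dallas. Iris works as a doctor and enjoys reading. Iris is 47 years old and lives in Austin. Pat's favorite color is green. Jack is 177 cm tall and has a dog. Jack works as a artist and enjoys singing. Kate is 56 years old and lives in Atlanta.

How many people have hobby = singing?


Count: 1

1


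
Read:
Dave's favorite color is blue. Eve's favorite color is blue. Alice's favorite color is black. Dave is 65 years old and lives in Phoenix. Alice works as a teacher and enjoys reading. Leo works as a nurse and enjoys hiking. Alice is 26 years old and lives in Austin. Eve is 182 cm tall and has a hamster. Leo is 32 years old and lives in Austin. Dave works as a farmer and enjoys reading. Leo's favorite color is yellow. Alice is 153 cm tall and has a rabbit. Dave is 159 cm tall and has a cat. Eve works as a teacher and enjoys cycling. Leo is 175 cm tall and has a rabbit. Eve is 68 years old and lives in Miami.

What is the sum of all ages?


65+32+68+26 = 191

191


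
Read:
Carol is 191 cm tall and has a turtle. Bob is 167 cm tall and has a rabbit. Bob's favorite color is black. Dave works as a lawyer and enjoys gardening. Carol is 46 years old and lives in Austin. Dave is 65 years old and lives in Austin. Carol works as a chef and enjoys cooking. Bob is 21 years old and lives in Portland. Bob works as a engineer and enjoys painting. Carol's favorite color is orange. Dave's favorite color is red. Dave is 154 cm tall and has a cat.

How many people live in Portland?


Count in Portland: 1

1


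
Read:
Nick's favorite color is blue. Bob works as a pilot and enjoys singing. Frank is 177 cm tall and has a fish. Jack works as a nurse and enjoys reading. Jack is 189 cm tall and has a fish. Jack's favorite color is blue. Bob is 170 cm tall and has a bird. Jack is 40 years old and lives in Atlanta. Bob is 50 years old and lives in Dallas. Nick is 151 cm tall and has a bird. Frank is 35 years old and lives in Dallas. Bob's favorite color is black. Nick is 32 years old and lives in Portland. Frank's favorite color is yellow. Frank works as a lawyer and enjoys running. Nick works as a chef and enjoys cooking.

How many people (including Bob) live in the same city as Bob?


Bob lives in Dallas. Count = 2

2


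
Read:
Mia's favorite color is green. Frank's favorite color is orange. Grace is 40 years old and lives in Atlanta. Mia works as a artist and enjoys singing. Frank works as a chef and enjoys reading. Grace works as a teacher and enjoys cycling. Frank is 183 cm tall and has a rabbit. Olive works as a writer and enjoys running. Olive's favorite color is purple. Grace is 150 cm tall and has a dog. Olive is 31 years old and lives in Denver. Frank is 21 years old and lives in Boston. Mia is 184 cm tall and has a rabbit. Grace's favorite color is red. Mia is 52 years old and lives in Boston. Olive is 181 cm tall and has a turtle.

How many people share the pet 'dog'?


Count: 1

1


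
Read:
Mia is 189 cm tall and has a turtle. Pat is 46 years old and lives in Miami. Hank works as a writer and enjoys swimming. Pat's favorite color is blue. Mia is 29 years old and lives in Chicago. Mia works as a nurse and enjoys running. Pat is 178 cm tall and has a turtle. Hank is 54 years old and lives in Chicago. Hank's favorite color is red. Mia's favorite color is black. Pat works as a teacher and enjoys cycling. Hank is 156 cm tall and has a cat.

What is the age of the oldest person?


Oldest: Hank at 54

54


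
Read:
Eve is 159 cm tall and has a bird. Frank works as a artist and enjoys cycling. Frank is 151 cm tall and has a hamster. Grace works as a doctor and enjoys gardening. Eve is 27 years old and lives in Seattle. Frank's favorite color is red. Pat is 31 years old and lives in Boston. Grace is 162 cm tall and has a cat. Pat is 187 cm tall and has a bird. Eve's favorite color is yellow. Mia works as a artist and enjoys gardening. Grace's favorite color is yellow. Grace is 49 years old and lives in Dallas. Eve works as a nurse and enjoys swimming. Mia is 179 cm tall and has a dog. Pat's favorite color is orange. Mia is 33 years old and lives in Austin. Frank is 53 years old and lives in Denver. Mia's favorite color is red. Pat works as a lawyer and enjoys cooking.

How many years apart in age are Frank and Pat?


53 vs 31, diff = 22

22


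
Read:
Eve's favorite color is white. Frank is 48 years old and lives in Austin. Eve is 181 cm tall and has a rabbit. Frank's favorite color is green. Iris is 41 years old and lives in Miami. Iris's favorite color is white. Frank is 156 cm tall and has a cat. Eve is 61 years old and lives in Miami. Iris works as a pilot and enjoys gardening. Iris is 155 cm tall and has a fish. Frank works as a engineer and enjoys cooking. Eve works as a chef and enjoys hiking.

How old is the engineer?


The engineer is Frank, age 48

48


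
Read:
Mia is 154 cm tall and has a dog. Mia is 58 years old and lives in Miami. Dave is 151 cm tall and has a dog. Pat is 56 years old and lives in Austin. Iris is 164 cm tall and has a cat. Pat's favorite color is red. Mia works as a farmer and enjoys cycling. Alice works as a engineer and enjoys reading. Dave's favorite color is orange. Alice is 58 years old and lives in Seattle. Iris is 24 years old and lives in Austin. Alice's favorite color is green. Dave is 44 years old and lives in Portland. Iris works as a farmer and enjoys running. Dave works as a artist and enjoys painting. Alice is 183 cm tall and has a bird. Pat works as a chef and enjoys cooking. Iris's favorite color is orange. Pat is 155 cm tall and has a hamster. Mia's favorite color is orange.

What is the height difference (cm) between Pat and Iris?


|155 - 164| = 9

9


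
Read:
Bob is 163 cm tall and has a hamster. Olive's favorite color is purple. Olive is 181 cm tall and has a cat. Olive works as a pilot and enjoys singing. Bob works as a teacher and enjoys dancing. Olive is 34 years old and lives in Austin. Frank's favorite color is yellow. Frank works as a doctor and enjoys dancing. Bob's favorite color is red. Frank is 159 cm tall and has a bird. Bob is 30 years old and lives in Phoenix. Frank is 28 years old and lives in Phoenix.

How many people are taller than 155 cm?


Taller than 155: 3

3


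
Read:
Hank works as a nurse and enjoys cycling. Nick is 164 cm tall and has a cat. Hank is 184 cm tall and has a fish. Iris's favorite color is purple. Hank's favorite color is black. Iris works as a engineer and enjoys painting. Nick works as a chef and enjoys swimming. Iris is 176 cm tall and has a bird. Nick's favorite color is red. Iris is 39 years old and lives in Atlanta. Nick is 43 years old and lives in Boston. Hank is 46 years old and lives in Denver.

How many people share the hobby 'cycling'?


Count: 1

1


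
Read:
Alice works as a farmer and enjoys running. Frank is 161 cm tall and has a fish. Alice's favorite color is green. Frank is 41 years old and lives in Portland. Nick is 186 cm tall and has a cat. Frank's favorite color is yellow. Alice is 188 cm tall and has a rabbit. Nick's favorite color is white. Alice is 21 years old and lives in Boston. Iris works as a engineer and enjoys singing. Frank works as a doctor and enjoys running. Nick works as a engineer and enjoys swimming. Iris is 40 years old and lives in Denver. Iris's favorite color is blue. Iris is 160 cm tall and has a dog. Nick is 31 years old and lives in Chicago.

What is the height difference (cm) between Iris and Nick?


|160 - 186| = 26

26


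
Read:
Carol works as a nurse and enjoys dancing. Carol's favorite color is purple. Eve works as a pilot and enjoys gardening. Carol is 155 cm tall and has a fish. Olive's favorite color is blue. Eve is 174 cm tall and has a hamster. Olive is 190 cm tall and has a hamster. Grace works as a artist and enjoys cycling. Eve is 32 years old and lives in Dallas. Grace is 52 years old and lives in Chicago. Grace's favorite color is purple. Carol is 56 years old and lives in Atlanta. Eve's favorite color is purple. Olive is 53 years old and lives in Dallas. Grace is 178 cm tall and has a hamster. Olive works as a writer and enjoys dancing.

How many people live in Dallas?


Count in Dallas: 2

2


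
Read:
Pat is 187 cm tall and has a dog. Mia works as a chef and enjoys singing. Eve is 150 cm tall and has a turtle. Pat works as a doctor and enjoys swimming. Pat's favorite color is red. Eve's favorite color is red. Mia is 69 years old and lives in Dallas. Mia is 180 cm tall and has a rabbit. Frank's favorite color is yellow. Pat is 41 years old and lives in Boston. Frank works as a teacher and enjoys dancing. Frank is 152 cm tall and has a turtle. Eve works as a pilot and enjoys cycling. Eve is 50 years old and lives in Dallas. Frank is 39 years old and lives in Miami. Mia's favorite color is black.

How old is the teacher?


The teacher is Frank, age 39

39


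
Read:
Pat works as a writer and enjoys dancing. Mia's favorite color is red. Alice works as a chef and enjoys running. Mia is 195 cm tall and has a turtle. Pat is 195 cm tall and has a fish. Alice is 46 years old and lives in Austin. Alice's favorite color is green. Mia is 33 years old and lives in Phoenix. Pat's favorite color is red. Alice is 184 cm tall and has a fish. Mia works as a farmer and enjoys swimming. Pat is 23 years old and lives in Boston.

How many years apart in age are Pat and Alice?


23 vs 46, diff = 23

23


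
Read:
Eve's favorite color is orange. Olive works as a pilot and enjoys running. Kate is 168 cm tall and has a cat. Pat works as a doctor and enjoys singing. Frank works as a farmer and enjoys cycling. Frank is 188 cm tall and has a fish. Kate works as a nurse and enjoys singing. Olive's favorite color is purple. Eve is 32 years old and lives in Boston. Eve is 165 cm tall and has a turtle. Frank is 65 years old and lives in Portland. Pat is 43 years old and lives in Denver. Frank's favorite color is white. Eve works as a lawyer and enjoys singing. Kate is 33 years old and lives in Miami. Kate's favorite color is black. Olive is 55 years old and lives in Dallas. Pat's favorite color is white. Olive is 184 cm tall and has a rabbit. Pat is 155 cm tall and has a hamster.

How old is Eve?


Eve is 32 years old

32


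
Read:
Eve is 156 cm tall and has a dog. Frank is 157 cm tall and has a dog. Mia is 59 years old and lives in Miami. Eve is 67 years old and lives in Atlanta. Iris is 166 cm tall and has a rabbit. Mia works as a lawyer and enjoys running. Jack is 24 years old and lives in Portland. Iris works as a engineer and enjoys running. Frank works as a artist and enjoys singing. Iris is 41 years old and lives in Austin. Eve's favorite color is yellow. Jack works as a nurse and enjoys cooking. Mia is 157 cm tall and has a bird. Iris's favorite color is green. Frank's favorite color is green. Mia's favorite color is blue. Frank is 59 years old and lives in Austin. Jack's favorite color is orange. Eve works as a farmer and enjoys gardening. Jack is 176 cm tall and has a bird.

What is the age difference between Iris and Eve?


|41 - 67| = 26

26


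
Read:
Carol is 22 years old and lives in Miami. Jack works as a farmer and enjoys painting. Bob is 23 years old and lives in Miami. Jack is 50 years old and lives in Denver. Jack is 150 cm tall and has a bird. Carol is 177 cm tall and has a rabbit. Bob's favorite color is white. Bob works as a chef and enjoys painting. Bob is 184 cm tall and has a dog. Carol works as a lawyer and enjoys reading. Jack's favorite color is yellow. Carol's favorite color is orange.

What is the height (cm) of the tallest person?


Tallest: Bob at 184 cm

184


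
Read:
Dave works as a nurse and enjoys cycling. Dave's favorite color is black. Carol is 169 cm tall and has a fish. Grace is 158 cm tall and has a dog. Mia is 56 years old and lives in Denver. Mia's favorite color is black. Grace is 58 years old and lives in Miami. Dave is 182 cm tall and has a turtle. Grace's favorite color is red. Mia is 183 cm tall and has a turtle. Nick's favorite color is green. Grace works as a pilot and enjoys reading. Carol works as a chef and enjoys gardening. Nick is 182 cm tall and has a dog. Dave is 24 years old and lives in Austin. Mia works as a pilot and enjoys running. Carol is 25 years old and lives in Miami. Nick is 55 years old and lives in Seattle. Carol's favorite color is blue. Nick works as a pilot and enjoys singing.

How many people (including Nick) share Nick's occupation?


Nick is a pilot. Count = 3

3


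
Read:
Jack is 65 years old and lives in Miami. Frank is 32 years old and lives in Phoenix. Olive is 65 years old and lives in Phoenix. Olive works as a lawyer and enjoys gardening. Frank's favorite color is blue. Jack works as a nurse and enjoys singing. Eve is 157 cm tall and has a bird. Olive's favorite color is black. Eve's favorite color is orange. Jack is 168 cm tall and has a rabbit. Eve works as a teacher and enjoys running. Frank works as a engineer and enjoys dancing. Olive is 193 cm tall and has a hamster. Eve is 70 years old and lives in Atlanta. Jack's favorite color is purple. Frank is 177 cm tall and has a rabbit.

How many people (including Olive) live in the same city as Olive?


Olive lives in Phoenix. Count = 2

2


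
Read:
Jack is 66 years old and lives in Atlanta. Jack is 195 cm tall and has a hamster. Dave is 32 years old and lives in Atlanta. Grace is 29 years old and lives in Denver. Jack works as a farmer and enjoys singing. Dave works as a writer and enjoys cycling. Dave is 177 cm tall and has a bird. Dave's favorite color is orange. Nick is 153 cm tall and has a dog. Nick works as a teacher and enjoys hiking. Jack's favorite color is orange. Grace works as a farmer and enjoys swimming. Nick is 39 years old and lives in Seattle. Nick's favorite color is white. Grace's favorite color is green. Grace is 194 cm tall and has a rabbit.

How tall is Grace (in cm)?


Grace is 194 cm tall

194


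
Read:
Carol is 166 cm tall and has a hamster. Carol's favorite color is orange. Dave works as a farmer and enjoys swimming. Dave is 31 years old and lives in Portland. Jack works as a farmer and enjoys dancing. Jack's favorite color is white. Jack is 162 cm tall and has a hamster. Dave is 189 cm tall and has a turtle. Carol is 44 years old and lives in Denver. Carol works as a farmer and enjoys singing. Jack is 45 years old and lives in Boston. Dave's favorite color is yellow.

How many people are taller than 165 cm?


Taller than 165: 2

2


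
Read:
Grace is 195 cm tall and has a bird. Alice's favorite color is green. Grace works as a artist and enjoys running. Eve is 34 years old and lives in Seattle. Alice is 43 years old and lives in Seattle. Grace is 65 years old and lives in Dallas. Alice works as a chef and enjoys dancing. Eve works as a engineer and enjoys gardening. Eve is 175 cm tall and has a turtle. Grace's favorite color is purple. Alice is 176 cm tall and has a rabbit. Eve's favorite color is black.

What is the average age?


Sum=142, n=3, avg=47.33

47.33


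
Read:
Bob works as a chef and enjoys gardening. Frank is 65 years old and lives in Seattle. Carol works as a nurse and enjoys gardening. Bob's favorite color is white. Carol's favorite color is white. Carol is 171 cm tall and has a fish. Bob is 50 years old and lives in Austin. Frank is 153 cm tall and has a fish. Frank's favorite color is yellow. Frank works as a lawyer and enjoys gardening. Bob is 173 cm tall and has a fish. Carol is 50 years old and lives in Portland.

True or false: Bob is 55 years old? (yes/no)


Bob is actually 50. no

no


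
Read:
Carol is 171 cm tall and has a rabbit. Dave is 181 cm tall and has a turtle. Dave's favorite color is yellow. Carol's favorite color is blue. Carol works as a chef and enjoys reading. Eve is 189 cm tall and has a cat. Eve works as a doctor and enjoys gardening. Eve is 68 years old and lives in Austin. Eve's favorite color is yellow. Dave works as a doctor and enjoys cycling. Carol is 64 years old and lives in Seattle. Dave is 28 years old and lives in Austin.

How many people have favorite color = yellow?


Count: 2

2


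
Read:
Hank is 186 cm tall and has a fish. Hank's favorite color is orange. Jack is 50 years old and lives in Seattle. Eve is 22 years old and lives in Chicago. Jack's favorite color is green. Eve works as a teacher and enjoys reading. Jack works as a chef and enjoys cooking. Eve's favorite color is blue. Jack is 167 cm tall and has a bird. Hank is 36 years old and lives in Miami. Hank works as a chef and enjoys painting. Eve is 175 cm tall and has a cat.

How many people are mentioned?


People: Hank, Jack, Eve. Count = 3

3


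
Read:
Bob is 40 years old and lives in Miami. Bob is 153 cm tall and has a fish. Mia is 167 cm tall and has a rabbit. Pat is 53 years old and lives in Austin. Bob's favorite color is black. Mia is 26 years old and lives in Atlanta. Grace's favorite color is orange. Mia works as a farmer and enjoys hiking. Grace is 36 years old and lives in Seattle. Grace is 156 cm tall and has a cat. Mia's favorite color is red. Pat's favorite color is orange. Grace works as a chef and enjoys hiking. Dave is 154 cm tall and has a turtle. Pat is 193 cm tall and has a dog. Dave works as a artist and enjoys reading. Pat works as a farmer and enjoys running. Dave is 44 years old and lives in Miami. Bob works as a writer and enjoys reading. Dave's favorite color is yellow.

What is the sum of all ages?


40+53+26+36+44 = 199

199


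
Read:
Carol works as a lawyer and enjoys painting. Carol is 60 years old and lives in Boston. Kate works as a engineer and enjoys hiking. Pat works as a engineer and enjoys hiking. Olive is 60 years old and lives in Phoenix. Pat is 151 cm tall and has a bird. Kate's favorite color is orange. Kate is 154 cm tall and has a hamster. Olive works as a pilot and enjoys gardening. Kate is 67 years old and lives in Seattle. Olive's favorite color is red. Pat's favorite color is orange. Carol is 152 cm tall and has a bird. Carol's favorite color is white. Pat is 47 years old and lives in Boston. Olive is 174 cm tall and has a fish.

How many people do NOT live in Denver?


Not in Denver: 4

4


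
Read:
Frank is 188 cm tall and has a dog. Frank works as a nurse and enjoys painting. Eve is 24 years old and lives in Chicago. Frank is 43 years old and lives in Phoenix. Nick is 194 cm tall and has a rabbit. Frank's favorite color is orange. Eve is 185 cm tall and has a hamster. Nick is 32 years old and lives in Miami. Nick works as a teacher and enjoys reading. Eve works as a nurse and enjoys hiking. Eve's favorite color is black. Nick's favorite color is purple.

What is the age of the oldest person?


Oldest: Frank at 43

43


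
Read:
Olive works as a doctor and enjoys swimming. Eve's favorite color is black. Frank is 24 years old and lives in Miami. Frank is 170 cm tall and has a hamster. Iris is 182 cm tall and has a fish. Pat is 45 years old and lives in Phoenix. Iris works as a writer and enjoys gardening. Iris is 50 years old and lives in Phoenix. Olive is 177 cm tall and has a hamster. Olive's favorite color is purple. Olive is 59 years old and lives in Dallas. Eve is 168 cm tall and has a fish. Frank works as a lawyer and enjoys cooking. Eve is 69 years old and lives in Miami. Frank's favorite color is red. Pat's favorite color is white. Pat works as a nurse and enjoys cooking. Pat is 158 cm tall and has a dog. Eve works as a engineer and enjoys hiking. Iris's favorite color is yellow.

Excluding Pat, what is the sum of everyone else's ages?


Sum (excluding Pat): 202

202


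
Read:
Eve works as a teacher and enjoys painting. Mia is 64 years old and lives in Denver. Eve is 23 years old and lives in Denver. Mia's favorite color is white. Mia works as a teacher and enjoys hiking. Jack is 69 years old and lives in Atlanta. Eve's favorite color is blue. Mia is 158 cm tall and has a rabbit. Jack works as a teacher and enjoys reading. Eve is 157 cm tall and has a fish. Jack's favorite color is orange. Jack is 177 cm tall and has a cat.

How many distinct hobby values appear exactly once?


Unique hobby values: 3

3


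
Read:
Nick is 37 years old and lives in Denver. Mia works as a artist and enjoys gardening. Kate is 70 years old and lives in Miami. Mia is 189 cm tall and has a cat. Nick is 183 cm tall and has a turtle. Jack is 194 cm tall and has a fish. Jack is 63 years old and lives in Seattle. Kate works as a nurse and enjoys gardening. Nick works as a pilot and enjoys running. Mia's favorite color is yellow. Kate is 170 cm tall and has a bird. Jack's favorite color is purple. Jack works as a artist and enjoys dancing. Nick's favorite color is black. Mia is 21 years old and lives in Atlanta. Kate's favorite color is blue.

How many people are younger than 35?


Filter: 1

1


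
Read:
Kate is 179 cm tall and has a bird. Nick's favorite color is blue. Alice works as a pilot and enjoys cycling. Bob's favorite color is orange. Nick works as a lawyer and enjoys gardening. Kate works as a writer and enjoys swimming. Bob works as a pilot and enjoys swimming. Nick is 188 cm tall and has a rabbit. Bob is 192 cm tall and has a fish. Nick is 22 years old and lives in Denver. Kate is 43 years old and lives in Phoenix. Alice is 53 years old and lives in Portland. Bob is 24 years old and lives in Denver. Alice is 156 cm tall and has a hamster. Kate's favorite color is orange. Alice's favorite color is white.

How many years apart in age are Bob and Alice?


24 vs 53, diff = 29

29


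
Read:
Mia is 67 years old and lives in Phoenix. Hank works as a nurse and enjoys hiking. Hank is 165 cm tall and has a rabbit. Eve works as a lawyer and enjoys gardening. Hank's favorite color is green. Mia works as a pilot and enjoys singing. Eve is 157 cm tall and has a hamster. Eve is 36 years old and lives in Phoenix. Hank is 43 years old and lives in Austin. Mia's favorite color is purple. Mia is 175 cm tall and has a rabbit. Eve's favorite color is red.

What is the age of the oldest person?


Oldest: Mia at 67

67


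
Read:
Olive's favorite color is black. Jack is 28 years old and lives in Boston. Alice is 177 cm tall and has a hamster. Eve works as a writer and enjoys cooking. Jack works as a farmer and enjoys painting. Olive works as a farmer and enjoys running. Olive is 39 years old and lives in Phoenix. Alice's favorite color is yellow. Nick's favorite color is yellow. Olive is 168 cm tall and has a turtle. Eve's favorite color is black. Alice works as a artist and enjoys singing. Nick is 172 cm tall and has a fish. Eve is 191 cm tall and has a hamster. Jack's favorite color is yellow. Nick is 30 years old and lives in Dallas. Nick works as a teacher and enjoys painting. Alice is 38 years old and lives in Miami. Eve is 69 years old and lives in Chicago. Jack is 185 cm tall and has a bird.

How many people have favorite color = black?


Count: 2

2


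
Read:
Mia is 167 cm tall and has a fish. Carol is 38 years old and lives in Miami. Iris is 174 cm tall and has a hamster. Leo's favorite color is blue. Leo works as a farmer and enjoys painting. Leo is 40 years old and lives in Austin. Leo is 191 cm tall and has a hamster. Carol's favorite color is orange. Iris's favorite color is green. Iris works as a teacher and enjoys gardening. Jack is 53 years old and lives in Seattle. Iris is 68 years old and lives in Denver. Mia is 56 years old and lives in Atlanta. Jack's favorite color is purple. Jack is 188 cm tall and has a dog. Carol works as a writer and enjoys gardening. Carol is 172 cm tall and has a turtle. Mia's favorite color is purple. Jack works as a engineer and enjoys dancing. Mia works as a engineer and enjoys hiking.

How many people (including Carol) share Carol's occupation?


Carol is a writer. Count = 1

1


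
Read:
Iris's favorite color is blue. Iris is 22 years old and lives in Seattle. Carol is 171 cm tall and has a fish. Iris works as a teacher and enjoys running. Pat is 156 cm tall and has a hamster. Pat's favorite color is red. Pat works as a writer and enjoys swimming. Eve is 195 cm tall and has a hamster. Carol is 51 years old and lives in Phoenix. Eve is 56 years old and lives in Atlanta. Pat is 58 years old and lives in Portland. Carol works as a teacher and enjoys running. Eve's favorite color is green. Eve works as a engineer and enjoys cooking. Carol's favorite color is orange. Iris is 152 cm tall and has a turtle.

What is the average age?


Sum=187, n=4, avg=46.75

46.75


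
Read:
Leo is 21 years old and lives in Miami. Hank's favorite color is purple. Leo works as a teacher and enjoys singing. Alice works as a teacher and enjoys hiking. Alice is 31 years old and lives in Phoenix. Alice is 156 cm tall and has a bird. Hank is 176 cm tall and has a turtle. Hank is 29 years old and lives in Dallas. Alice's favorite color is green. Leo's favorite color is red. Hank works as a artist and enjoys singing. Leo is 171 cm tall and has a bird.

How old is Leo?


Leo is 21 years old

21


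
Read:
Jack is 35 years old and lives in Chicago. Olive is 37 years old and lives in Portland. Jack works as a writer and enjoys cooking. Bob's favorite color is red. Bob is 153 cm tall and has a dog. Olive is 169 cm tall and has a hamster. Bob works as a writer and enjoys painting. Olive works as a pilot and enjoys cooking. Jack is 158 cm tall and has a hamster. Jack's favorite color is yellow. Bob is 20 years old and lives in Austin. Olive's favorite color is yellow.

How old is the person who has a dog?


Person with dog is Bob, age 20

20


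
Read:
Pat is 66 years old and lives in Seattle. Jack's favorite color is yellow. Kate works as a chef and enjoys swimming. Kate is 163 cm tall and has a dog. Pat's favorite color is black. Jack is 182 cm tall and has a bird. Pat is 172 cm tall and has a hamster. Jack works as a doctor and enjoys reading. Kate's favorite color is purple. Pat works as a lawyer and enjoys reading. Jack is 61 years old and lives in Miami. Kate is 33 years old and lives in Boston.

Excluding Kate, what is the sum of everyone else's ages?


Sum (excluding Kate): 127

127


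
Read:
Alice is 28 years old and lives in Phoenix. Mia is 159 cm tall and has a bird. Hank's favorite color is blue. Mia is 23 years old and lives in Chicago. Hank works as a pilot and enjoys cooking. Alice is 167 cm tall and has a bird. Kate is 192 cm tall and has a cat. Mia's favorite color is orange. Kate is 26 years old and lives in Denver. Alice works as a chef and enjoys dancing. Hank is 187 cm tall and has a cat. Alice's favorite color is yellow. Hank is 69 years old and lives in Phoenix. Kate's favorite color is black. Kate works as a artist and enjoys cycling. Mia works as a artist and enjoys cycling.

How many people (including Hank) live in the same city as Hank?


Hank lives in Phoenix. Count = 2

2


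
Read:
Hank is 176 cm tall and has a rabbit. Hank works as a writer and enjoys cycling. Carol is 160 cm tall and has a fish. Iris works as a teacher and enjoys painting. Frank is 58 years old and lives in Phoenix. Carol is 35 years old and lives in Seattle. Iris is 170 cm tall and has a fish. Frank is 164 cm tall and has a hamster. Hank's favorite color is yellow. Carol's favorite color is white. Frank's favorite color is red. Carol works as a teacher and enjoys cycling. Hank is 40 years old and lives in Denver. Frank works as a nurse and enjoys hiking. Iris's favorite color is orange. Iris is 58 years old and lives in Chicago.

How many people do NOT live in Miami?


Not in Miami: 4

4


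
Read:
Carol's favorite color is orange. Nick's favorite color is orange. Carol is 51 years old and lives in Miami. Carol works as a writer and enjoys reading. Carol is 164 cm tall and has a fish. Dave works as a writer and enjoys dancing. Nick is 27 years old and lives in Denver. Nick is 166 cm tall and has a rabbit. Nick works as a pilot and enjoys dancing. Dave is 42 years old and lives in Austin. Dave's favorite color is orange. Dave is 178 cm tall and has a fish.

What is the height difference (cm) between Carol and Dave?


|164 - 178| = 14

14


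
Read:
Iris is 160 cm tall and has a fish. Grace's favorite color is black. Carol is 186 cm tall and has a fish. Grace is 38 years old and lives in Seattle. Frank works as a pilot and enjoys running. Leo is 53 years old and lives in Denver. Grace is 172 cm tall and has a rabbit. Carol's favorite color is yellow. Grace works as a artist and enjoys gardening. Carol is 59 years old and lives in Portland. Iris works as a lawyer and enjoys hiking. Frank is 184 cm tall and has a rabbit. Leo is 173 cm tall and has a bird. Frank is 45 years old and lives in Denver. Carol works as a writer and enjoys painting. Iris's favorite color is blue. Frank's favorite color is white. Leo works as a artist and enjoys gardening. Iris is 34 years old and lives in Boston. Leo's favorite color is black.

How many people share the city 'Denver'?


Count: 2

2


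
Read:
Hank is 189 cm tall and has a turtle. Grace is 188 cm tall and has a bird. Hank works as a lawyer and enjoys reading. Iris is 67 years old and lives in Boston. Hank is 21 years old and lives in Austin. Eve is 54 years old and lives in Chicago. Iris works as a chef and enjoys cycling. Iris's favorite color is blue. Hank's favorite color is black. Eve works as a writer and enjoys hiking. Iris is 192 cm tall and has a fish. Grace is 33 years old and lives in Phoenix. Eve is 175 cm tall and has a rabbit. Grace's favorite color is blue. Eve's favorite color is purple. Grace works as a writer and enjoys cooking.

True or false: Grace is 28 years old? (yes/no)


Grace is actually 33. no

no


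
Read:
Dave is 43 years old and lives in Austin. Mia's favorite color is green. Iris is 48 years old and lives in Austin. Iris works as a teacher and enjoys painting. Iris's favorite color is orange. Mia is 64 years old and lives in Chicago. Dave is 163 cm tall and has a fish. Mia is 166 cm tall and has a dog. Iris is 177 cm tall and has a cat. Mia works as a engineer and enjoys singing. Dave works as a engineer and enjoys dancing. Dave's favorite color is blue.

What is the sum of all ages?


64+48+43 = 155

155


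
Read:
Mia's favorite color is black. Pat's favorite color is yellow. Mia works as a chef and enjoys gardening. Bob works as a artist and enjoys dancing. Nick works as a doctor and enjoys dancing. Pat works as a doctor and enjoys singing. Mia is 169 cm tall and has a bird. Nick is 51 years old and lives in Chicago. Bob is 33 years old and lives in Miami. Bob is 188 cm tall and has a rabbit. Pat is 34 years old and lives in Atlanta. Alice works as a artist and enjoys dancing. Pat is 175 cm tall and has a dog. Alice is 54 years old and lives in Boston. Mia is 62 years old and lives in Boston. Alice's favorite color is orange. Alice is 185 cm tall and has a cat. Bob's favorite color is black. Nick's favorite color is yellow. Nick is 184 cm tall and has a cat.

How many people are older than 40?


Filter: 3

3


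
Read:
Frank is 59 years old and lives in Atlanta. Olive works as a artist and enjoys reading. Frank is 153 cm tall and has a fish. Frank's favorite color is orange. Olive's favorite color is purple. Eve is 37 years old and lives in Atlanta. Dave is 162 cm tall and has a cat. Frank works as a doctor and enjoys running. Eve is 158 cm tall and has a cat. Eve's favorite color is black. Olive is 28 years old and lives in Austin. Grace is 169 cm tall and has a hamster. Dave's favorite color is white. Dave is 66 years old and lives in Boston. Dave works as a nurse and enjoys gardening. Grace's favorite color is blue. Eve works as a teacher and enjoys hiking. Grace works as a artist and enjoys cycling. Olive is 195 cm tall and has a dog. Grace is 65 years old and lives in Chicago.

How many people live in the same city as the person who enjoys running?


Person with hobby running is Frank, city Atlanta. Count = 2

2


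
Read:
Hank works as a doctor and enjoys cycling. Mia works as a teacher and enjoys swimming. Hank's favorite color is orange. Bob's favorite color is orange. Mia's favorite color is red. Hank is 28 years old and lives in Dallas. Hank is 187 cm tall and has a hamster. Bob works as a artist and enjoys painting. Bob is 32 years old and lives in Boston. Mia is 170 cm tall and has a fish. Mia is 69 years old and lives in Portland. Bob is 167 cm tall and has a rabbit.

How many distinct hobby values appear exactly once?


Unique hobby values: 3

3


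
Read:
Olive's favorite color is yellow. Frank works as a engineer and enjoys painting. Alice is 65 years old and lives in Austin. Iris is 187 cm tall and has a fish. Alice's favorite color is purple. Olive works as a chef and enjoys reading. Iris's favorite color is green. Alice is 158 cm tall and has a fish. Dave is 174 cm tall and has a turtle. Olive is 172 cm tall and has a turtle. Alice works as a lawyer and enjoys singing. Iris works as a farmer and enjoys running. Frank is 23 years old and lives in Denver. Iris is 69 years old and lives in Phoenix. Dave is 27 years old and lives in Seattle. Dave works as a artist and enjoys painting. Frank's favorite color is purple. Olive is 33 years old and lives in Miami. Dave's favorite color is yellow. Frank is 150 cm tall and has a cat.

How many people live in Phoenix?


Count in Phoenix: 1

1


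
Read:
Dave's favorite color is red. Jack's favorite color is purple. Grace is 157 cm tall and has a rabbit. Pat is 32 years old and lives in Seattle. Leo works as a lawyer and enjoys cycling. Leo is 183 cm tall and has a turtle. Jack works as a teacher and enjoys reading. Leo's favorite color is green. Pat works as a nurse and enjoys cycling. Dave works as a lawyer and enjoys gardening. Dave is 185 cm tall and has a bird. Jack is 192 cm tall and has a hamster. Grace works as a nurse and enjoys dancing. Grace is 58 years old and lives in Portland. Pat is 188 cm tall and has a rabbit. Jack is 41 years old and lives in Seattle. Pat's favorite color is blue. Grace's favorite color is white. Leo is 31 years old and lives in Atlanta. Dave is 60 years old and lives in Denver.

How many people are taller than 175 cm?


Taller than 175: 4

4


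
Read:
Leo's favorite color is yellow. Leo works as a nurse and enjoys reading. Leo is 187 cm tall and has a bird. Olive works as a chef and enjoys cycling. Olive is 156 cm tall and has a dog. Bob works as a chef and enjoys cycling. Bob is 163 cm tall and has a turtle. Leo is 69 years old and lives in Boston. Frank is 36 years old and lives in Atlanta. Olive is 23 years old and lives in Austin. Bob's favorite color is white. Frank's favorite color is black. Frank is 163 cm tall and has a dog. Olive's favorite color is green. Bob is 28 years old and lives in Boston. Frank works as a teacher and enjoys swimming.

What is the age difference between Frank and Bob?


|36 - 28| = 8

8
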